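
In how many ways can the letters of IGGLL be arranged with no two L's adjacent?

There are 5!/(2!·2!) = 30 arrangements of IGGLL in total.
Arrangements with the L's together: treat LL as one letter, giving (4)!/(2!) = 12.
Subtracting, 30 − 12 = 18 arrangements keep the L's apart.

18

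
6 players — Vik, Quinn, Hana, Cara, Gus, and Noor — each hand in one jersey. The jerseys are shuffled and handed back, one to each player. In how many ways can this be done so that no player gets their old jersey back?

This is the derangement count D_6: permutations of 6 items with no fixed point.
By inclusion–exclusion this is Σ_{j=0}^{6} (−1)^j C(6,j)·(6−j)!.
Computing: 720 − 720 + 360 − 120 + 30 − 6 + 1 = 265.

265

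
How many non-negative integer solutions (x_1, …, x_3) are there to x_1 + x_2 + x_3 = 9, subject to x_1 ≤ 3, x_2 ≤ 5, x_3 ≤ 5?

Ignoring the caps, the number of non-negative solutions to x_1+…+x_3 = 9 is C(11,2) = 55.
Subtract solutions that violate a single cap (substitute x_i' = x_i − (cap_i+1)): x_1 ≥ 4 gives C(7,2) = 21; x_2 ≥ 6 gives C(5,2) = 10; x_3 ≥ 6 gives C(5,2) = 10. Together 41.
No two caps can be exceeded simultaneously, so the pair terms are all 0.
By inclusion–exclusion the count is 55 − 41 + 0 = 14.

14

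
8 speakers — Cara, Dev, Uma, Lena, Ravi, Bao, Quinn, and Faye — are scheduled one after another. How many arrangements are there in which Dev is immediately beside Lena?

10080

Place the 6 others and the Dev-Lena pair as 7 objects in a line; the pair has 2 internal arrangements.
So the count is 2·(7)! = 10080.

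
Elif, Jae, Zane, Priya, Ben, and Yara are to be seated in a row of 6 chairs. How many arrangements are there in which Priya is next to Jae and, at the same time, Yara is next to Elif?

96

Treat {Priya,Jae} as one block (2 orders) and {Yara,Elif} as another (2 orders).
That leaves 4 units to arrange: 2 × 2 × 4! = 4 × 24 = 96.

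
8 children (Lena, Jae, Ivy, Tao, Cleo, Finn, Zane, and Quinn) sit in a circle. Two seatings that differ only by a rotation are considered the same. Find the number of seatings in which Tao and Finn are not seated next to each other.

All circular seatings of 8 people number (7)! = 5040.
Those with Tao next to Finn: fuse the pair into one unit and seat 7 units around a circle — 2·(6)! = 1440.
Subtracting, 5040 − 1440 = 3600.

3600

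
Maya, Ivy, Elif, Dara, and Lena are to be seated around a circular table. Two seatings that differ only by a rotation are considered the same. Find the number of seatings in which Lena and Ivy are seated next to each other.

12

Treat {Lena, Ivy} as one unit (2 internal orders) and seat the resulting 4 units around the table: (3)! circular arrangements.
So 2 × (3)! = 2 × 6 = 12.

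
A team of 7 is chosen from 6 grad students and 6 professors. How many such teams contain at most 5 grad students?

Split by how many grad students are chosen (0 through 5).
Sum: C(6,0)·C(6,7) + C(6,1)·C(6,6) + C(6,2)·C(6,5) + C(6,3)·C(6,4) + C(6,4)·C(6,3) + C(6,5)·C(6,2) = 0 + 6 + 90 + 300 + 300 + 90 = 786.

786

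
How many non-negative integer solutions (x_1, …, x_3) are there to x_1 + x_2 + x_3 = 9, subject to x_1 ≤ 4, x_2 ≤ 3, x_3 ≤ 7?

17

By stars and bars, unrestricted non-negative solutions to x_1+…+x_3 = 9 number C(9+2,2) = 55.
Subtract solutions that violate a single cap (substitute x_i' = x_i − (cap_i+1)): x_1 ≥ 5 gives C(6,2) = 15; x_2 ≥ 4 gives C(7,2) = 21; x_3 ≥ 8 gives C(3,2) = 3. Together 39.
Add back pairs where two caps are both exceeded: 1 + 0 + 0 = 1.
By inclusion–exclusion the count is 55 − 39 + 1 = 17.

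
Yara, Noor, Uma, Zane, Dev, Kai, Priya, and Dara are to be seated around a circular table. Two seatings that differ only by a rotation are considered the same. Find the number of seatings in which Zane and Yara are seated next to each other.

1440

Treat {Zane, Yara} as one unit (2 internal orders) and seat the resulting 7 units around the table: (6)! circular arrangements.
So 2 × (6)! = 2 × 720 = 1440.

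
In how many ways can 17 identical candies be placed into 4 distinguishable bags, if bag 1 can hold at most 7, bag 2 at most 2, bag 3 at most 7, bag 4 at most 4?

Without the upper bounds there are C(20,3) = 1140 ways to split 17 among 4 bags.
Subtract solutions that violate a single cap (substitute x_i' = x_i − (cap_i+1)): x_1 ≥ 8 gives C(12,3) = 220; x_2 ≥ 3 gives C(17,3) = 680; x_3 ≥ 8 gives C(12,3) = 220; x_4 ≥ 5 gives C(15,3) = 455. Together 1575.
Add back pairs where two caps are both exceeded: 84 + 4 + 35 + 84 + 220 + 35 = 462.
Subtract triples: 0 + 4 + 0 + 4 = 8.
By inclusion–exclusion the count is 1140 − 1575 + 462 − 8 = 19.

19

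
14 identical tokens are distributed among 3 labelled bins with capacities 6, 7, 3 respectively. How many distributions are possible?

6

Ignoring the caps, the number of non-negative solutions to x_1+…+x_3 = 14 is C(16,2) = 120.
Subtract solutions that violate a single cap (substitute x_i' = x_i − (cap_i+1)): x_1 ≥ 7 gives C(9,2) = 36; x_2 ≥ 8 gives C(8,2) = 28; x_3 ≥ 4 gives C(12,2) = 66. Together 130.
Add back pairs where two caps are both exceeded: 0 + 10 + 6 = 16.
By inclusion–exclusion the count is 120 − 130 + 16 = 6.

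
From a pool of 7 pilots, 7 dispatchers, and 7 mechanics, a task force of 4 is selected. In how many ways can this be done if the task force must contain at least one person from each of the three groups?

Total 4-person selections from all 21: C(21,4) = 5985.
Subtract selections that omit an entire group: no pilots → C(14,4) = 1001; no dispatchers → C(14,4) = 1001; no mechanics → C(14,4) = 1001.
Add back selections omitting two groups (i.e. drawn from a single group): C(7,4) + C(7,4) + C(7,4) = 105.
By inclusion–exclusion: 5985 − 3003 + 105 = 3087.

3087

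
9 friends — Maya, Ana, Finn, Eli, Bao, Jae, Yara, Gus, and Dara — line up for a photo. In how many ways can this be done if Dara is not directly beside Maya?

282240

Of the 9! = 362880 arrangements, those with Dara and Maya adjacent number 2 × 8! = 80640 (treat the pair as a block with 2 internal orders).
So 362880 − 80640 = 282240 arrangements keep them apart.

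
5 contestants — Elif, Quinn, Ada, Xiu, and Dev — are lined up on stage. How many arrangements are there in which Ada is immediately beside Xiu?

Place the 3 others and the Ada-Xiu pair as 4 objects in a line; the pair has 2 internal arrangements.
That gives 2 × 4! = 2 × 24 = 48.

48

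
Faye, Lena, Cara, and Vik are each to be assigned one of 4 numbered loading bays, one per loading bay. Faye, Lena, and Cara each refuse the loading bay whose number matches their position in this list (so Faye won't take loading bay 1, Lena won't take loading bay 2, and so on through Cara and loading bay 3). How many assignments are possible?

Let Aᵢ (for i ∈ {1, 2, 3}) be the placements that put person i in their forbidden loading bay. Any j of these fix j positions, leaving (4−j)! ways to fill the rest, and there are C(3,j) ways to pick which j.
By inclusion–exclusion, the number of valid placements is Σ_{j=0}^{3} (−1)^j C(3,j)·(4−j)!.
Computing: 24 − 18 + 6 − 1 = 11.

11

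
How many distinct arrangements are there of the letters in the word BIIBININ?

Letter multiplicities in BIIBININ: B×2, I×4, N×2.
Dividing 8! = 40320 by 4!·2!·2! = 96 for the repeated letters gives 420.

420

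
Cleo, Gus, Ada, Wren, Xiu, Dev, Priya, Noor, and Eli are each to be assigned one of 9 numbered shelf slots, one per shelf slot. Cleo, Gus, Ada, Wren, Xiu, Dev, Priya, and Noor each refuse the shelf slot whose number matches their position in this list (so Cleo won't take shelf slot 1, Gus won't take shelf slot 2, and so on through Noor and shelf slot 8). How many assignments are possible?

Let Aᵢ (for 1 ≤ i ≤ 8) be the placements that put person i in their forbidden shelf slot. Any j of these fix j positions, leaving (9−j)! ways to fill the rest, and there are C(8,j) ways to pick which j.
By inclusion–exclusion, the number of valid placements is Σ_{j=0}^{8} (−1)^j C(8,j)·(9−j)!.
Computing: 362880 − 322560 + 141120 − 40320 + 8400 − 1344 + 168 − 16 + 1 = 148329.

148329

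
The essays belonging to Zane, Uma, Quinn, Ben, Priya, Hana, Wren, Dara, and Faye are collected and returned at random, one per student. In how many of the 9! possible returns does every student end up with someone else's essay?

Count assignments avoiding every fixed point. For any j of the 9 students fixed to their own essay, the other 9−j can be arranged in (9−j)! ways.
By inclusion–exclusion this is Σ_{j=0}^{9} (−1)^j C(9,j)·(9−j)!.
Computing: 362880 − 362880 + 181440 − 60480 + 15120 − 3024 + 504 − 72 + 9 − 1 = 133496.

133496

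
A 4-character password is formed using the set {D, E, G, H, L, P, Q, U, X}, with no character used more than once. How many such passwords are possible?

With no repetition, fill the 4 characters in order: 9 choices, then 8, down to 6.
9 × 8 × 7 × 6 = 3024.

3024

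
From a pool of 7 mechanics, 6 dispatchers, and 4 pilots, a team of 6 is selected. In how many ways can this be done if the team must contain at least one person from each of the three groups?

With no constraint there are C(17,6) = 12376 possible selections.
Subtract selections that omit an entire group: no mechanics → C(10,6) = 210; no dispatchers → C(11,6) = 462; no pilots → C(13,6) = 1716.
Add back selections omitting two groups (i.e. drawn from a single group): C(7,6) + C(6,6) + C(4,6) = 8.
By inclusion–exclusion: 12376 − 2388 + 8 = 9996.

9996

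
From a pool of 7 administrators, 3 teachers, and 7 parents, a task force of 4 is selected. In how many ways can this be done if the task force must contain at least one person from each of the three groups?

Total 4-person selections from all 17: C(17,4) = 2380.
Subtract selections that omit an entire group: no administrators → C(10,4) = 210; no teachers → C(14,4) = 1001; no parents → C(10,4) = 210.
Add back selections omitting two groups (i.e. drawn from a single group): C(7,4) + C(3,4) + C(7,4) = 70.
By inclusion–exclusion: 2380 − 1421 + 70 = 1029.

1029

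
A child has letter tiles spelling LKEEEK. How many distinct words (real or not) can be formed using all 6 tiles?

Letter multiplicities in LKEEEK: E×3, K×2, L×1.
So there are 6! / (3!·2!) = 60 distinguishable arrangements.

60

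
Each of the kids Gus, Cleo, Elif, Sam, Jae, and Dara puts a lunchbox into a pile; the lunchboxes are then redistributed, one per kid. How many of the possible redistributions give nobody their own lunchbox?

Let Aᵢ be the assignments in which kid i gets their own lunchbox. We want the size of the complement of A₁∪…∪A_6.
By inclusion–exclusion this is Σ_{j=0}^{6} (−1)^j C(6,j)·(6−j)!.
Computing: 720 − 720 + 360 − 120 + 30 − 6 + 1 = 265.

265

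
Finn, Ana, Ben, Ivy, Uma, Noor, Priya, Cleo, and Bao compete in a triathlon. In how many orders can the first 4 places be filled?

There are 9 choices for 1st place, 8 for 2nd, and so on down to 6 for position 4.
That gives 9 × 8 × 7 × 6 = 3024.

3024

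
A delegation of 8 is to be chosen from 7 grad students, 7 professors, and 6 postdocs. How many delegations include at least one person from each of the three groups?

120393

Total 8-person selections from all 20: C(20,8) = 125970.
Selections missing a whole group: no grad students → C(13,8) = 1287; no professors → C(13,8) = 1287; no postdocs → C(14,8) = 3003.
Add back selections omitting two groups (i.e. drawn from a single group): C(7,8) + C(7,8) + C(6,8) = 0.
By inclusion–exclusion: 125970 − 5577 + 0 = 120393.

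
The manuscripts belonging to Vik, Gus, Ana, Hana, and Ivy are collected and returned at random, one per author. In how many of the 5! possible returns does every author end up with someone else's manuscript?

This is the derangement count D_5: permutations of 5 items with no fixed point.
By inclusion–exclusion this is Σ_{j=0}^{5} (−1)^j C(5,j)·(5−j)!.
Computing: 120 − 120 + 60 − 20 + 5 − 1 = 44.

44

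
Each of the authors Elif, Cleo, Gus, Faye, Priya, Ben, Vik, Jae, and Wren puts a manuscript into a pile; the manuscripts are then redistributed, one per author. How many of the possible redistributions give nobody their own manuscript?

Count assignments avoiding every fixed point. For any j of the 9 authors fixed to their own manuscript, the other 9−j can be arranged in (9−j)! ways.
By inclusion–exclusion this is Σ_{j=0}^{9} (−1)^j C(9,j)·(9−j)!.
Computing: 362880 − 362880 + 181440 − 60480 + 15120 − 3024 + 504 − 72 + 9 − 1 = 133496.

133496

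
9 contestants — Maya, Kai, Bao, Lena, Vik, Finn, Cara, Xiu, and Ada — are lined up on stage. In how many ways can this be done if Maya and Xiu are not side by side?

Of the 9! = 362880 arrangements, those with Maya and Xiu adjacent number 2 × 8! = 80640 (treat the pair as a block with 2 internal orders).
So 362880 − 80640 = 282240 arrangements keep them apart.

282240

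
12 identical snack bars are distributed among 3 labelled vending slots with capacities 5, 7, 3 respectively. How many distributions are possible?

Without the upper bounds there are C(14,2) = 91 ways to split 12 among 3 vending slots.
Subtract solutions that violate a single cap (substitute x_i' = x_i − (cap_i+1)): x_1 ≥ 6 gives C(8,2) = 28; x_2 ≥ 8 gives C(6,2) = 15; x_3 ≥ 4 gives C(10,2) = 45. Together 88.
Add back pairs where two caps are both exceeded: 0 + 6 + 1 = 7.
By inclusion–exclusion the count is 91 − 88 + 7 = 10.

10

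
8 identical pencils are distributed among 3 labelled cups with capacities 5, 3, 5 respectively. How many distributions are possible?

By stars and bars, unrestricted non-negative solutions to x_1+…+x_3 = 8 number C(8+2,2) = 45.
Subtract solutions that violate a single cap (substitute x_i' = x_i − (cap_i+1)): x_1 ≥ 6 gives C(4,2) = 6; x_2 ≥ 4 gives C(6,2) = 15; x_3 ≥ 6 gives C(4,2) = 6. Together 27.
No two caps can be exceeded simultaneously, so the pair terms are all 0.
By inclusion–exclusion the count is 45 − 27 + 0 = 18.

18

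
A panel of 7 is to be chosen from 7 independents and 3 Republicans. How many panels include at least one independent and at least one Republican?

With no constraint there are C(10,7) = 120 possible selections.
Subtract selections that omit an entire group: no independents → C(3,7) = 0; no Republicans → C(7,7) = 1.
Both groups omitted at once is impossible, so 120 − 1 = 119.

119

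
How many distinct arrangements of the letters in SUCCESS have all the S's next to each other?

60

Treat the 3 copies of S as a single block. The multiset to arrange is then {SSS, C, C, E, U}, 5 items in all.
That gives (5)!/(2!) = 60 arrangements.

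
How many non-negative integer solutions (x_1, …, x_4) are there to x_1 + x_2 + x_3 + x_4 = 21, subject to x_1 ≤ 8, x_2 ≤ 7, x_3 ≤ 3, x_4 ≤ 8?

Ignoring the caps, the number of non-negative solutions to x_1+…+x_4 = 21 is C(24,3) = 2024.
Subtract solutions that violate a single cap (substitute x_i' = x_i − (cap_i+1)): x_1 ≥ 9 gives C(15,3) = 455; x_2 ≥ 8 gives C(16,3) = 560; x_3 ≥ 4 gives C(20,3) = 1140; x_4 ≥ 9 gives C(15,3) = 455. Together 2610.
Add back pairs where two caps are both exceeded: 35 + 165 + 20 + 220 + 35 + 165 = 640.
Subtract triples: 1 + 0 + 0 + 1 = 2.
By inclusion–exclusion the count is 2024 − 2610 + 640 − 2 = 52.

52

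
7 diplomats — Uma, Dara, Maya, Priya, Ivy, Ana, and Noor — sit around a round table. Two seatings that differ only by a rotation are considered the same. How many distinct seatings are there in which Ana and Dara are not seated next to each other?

All circular seatings of 7 people number (6)! = 720.
Those with Ana next to Dara: fuse the pair into one unit and seat 6 units around a circle — 2·(5)! = 240.
Subtracting, 720 − 240 = 480.

480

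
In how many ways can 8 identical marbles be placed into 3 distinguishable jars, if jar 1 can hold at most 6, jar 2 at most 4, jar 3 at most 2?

12

Without the upper bounds there are C(10,2) = 45 ways to split 8 among 3 jars.
Subtract solutions that violate a single cap (substitute x_i' = x_i − (cap_i+1)): x_1 ≥ 7 gives C(3,2) = 3; x_2 ≥ 5 gives C(5,2) = 10; x_3 ≥ 3 gives C(7,2) = 21. Together 34.
Add back pairs where two caps are both exceeded: 0 + 0 + 1 = 1.
By inclusion–exclusion the count is 45 − 34 + 1 = 12.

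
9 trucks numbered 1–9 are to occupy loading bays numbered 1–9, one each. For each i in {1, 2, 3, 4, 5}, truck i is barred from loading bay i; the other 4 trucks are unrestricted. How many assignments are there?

Let Aᵢ (for 1 ≤ i ≤ 5) be the placements that put truck i in its forbidden loading bay. Any j of these fix j positions, leaving (9−j)! ways to fill the rest, and there are C(5,j) ways to pick which j.
By inclusion–exclusion, the number of valid placements is Σ_{j=0}^{5} (−1)^j C(5,j)·(9−j)!.
Computing: 362880 − 201600 + 50400 − 7200 + 600 − 24 = 205056.

205056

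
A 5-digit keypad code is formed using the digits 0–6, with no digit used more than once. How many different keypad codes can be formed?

This is a permutation of 5 out of 7: P(7,5) = 7!/2!.
7 × 6 × 5 × 4 × 3 = 2520.

2520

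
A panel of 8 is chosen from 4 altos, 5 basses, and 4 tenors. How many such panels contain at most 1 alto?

Split by how many altos are chosen (0 through 1).
Sum: C(4,0)·C(9,8) + C(4,1)·C(9,7) = 9 + 144 = 153.

153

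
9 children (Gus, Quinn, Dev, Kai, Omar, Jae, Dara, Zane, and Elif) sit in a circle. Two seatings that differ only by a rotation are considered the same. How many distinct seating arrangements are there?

40320

Around a circle, 9 distinct people have 9!/9 = (8)! = 40320 rotationally distinct seatings.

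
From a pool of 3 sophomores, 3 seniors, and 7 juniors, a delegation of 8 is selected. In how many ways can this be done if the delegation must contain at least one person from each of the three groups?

1197

With no constraint there are C(13,8) = 1287 possible selections.
Selections missing a whole group: no sophomores → C(10,8) = 45; no seniors → C(10,8) = 45; no juniors → C(6,8) = 0.
Add back selections omitting two groups (i.e. drawn from a single group): C(3,8) + C(3,8) + C(7,8) = 0.
By inclusion–exclusion: 1287 − 90 + 0 = 1197.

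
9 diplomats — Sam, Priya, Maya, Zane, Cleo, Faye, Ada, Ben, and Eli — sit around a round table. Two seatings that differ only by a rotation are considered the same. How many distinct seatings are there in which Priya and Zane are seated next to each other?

10080

Treat {Priya, Zane} as one unit (2 internal orders) and seat the resulting 8 units around the table: (7)! circular arrangements.
So 2 × (7)! = 2 × 5040 = 10080.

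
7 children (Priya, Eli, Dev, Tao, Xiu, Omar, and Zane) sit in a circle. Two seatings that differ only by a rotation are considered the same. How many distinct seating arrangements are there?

720

Seat Priya anywhere (absorbing the rotational symmetry), then permute the other 6: (6)! = 720.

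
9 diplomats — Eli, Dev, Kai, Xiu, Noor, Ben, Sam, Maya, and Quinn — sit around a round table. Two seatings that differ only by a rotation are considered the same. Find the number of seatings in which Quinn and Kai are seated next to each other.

10080

Glue Quinn and Kai into a block (2 internal orders). Seating 8 units around a circle gives (7)! arrangements.
So 2 × (7)! = 2 × 5040 = 10080.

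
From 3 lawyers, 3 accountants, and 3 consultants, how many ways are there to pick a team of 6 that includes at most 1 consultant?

19

Split by how many consultants are chosen (0 through 1).
Sum: C(3,0)·C(6,6) + C(3,1)·C(6,5) = 1 + 18 = 19.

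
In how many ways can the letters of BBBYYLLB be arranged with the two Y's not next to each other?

315

Total arrangements of BBBYYLLB: 8!/(4!·2!·2!) = 420.
If the two Y's are adjacent, glue them into one block, leaving 7 items to arrange: (7)!/(4!·2!) = 105 ways.
Hence 420 − 105 = 315.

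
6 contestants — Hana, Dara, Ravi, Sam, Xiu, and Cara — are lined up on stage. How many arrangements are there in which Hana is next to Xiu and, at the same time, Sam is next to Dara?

Treat {Hana,Xiu} as one block (2 orders) and {Sam,Dara} as another (2 orders).
That leaves 4 units to arrange: 2 × 2 × 4! = 4 × 24 = 96.

96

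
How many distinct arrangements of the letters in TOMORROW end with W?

420

Fix W in the last position and arrange the remaining 7 letters.
Those 7 letters have O appearing 3 times and R appearing twice, giving (7)!/(3!·2!) = 420.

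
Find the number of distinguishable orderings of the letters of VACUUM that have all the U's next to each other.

Treat the 2 copies of U as a single block. The multiset to arrange is then {UU, A, C, M, V}, 5 items in all.
All 5 items are distinct, so there are (5)! = 120 arrangements.

120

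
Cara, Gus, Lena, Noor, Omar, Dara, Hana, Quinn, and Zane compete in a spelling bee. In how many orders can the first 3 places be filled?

504

There are 9 choices for 1st place, 8 for 2nd, and 7 for 3rd.
That gives 9 × 8 × 7 = 504.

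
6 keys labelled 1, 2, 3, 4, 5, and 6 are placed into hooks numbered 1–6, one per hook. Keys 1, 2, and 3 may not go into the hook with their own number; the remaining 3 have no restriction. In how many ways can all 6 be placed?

Let Aᵢ (for i ∈ {1, 2, 3}) be the placements that put key i in its forbidden hook. Any j of these fix j positions, leaving (6−j)! ways to fill the rest, and there are C(3,j) ways to pick which j.
By inclusion–exclusion, the number of valid placements is Σ_{j=0}^{3} (−1)^j C(3,j)·(6−j)!.
Computing: 720 − 360 + 72 − 6 = 426.

426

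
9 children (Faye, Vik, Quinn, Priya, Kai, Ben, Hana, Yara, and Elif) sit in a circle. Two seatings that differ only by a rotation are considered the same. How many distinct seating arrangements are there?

40320

Seat Faye anywhere (absorbing the rotational symmetry), then permute the other 8: (8)! = 40320.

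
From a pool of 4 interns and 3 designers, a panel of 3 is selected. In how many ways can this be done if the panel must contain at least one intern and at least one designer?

30

With no constraint there are C(7,3) = 35 possible selections.
Subtract selections that omit an entire group: no interns → C(3,3) = 1; no designers → C(4,3) = 4.
Both groups omitted at once is impossible, so 35 − 5 = 30.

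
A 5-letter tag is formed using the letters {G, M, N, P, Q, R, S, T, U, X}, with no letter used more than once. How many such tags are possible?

30240

Choose and order 5 of the 10 symbols: the first letter has 10 options, the next 9, and so on down to 6.
That product is 10 × 9 × 8 × 7 × 6 = 30240.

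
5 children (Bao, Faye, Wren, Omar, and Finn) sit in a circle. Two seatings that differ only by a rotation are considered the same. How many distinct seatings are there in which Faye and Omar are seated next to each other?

Treat {Faye, Omar} as one unit (2 internal orders) and seat the resulting 4 units around the table: (3)! circular arrangements.
So 2 × (3)! = 2 × 6 = 12.

12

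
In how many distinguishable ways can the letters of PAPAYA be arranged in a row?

60

Letter multiplicities in PAPAYA: A×3, P×2, Y×1.
Dividing 6! = 720 by 3!·2! = 12 for the repeated letters gives 60.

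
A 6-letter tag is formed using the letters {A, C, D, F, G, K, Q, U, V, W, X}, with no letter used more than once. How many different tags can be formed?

332640

Choose and order 6 of the 11 symbols: the first letter has 11 options, the next 10, and so on down to 6.
That product is 11 × 10 × 9 × 8 × 7 × 6 = 332640.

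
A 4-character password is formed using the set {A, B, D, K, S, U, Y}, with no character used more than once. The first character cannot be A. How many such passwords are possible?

720

The first character has 7−1 = 6 choices (anything except A).
The remaining 3 characters are filled from the other 6 symbols without repetition: 6 × 5 × 4 = 120.
Total: 6 × 120 = 720.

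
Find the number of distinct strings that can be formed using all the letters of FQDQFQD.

210

FQDQFQD has 7 letters with D appearing twice, F appearing twice, and Q appearing 3 times.
Dividing 7! = 5040 by 3!·2!·2! = 24 for the repeated letters gives 210.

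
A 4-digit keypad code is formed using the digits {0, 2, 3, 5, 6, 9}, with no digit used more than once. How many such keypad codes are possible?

With no repetition, fill the 4 digits in order: 6 choices, then 5, down to 3.
6 × 5 × 4 × 3 = 360.

360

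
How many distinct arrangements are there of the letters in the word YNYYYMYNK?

YNYYYMYNK has 9 letters with N appearing twice and Y appearing 5 times.
Dividing 9! = 362880 by 5!·2! = 240 for the repeated letters gives 1512.

1512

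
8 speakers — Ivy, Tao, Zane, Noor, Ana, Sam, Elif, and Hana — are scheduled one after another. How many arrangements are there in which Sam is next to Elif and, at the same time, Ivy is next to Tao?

2880

Treat {Sam,Elif} as one block (2 orders) and {Ivy,Tao} as another (2 orders).
That leaves 6 units to arrange: 2 × 2 × 6! = 4 × 720 = 2880.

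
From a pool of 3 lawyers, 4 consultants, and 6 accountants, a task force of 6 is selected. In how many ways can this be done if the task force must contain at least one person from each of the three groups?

Unrestricted: C(13,6) = 1716 ways to pick any 6 of the 13.
Selections missing a whole group: no lawyers → C(10,6) = 210; no consultants → C(9,6) = 84; no accountants → C(7,6) = 7.
Add back selections omitting two groups (i.e. drawn from a single group): C(3,6) + C(4,6) + C(6,6) = 1.
By inclusion–exclusion: 1716 − 301 + 1 = 1416.

1416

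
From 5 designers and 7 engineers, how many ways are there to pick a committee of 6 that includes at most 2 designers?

Split by how many designers are chosen (0 through 2).
Sum: C(5,0)·C(7,6) + C(5,1)·C(7,5) + C(5,2)·C(7,4) = 7 + 105 + 350 = 462.

462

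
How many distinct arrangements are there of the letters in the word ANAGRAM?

ANAGRAM has 7 letters with A appearing 3 times.
So there are 7! / (3!) = 840 distinguishable arrangements.

840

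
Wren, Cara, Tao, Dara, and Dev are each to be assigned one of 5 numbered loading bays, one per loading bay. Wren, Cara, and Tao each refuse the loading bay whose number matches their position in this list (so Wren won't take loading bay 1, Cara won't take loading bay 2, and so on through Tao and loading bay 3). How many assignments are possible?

Let Aᵢ (for i ∈ {1, 2, 3}) be the placements that put person i in their forbidden loading bay. Any j of these fix j positions, leaving (5−j)! ways to fill the rest, and there are C(3,j) ways to pick which j.
By inclusion–exclusion, the number of valid placements is Σ_{j=0}^{3} (−1)^j C(3,j)·(5−j)!.
Computing: 120 − 72 + 18 − 2 = 64.

64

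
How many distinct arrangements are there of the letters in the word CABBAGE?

The 7 letters of CABBAGE have repeats: A appearing twice and B appearing twice.
So there are 7! / (2!·2!) = 1260 distinguishable arrangements.

1260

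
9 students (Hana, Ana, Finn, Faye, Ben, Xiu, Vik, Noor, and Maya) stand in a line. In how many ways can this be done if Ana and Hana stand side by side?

80640

Treat {Ana, Hana} as a single unit. There are 8 units to order, and the pair itself can be ordered 2 ways.
That gives 2 × 8! = 2 × 40320 = 80640.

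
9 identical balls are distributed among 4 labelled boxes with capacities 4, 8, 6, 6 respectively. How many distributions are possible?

164

By stars and bars, unrestricted non-negative solutions to x_1+…+x_4 = 9 number C(9+3,3) = 220.
Subtract solutions that violate a single cap (substitute x_i' = x_i − (cap_i+1)): x_1 ≥ 5 gives C(7,3) = 35; x_2 ≥ 9 gives C(3,3) = 1; x_3 ≥ 7 gives C(5,3) = 10; x_4 ≥ 7 gives C(5,3) = 10. Together 56.
No two caps can be exceeded simultaneously, so the pair terms are all 0.
By inclusion–exclusion the count is 220 − 56 + 0 = 164.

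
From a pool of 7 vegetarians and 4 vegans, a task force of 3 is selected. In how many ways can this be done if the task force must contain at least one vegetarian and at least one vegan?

126

With no constraint there are C(11,3) = 165 possible selections.
Selections missing a whole group: no vegetarians → C(4,3) = 4; no vegans → C(7,3) = 35.
Both groups omitted at once is impossible, so 165 − 39 = 126.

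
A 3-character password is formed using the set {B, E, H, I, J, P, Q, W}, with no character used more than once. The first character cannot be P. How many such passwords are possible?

294

The first character has 8−1 = 7 choices (anything except P).
The remaining 2 characters are filled from the other 7 symbols without repetition: 7 × 6 = 42.
Total: 7 × 42 = 294.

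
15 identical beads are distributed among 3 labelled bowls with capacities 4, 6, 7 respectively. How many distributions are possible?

6

Ignoring the caps, the number of non-negative solutions to x_1+…+x_3 = 15 is C(17,2) = 136.
Subtract solutions that violate a single cap (substitute x_i' = x_i − (cap_i+1)): x_1 ≥ 5 gives C(12,2) = 66; x_2 ≥ 7 gives C(10,2) = 45; x_3 ≥ 8 gives C(9,2) = 36. Together 147.
Add back pairs where two caps are both exceeded: 10 + 6 + 1 = 17.
By inclusion–exclusion the count is 136 − 147 + 17 = 6.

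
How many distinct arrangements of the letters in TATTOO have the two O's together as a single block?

20

Treat the 2 copies of O as a single block. The multiset to arrange is then {OO, A, T, T, T}, 5 items in all.
That gives (5)!/(3!) = 20 arrangements.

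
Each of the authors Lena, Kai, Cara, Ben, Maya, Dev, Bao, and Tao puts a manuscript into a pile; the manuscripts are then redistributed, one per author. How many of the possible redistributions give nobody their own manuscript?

This is the derangement count D_8: permutations of 8 items with no fixed point.
By inclusion–exclusion this is Σ_{j=0}^{8} (−1)^j C(8,j)·(8−j)!.
Computing: 40320 − 40320 + 20160 − 6720 + 1680 − 336 + 56 − 8 + 1 = 14833.

14833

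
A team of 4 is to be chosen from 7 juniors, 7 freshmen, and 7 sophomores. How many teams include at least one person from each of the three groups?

Total 4-person selections from all 21: C(21,4) = 5985.
Subtract selections that omit an entire group: no juniors → C(14,4) = 1001; no freshmen → C(14,4) = 1001; no sophomores → C(14,4) = 1001.
Add back selections omitting two groups (i.e. drawn from a single group): C(7,4) + C(7,4) + C(7,4) = 105.
By inclusion–exclusion: 5985 − 3003 + 105 = 3087.

3087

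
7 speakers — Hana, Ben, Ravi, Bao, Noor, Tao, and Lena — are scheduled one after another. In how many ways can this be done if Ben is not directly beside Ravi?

Of the 7! = 5040 arrangements, those with Ben and Ravi adjacent number 2 × 6! = 1440 (treat the pair as a block with 2 internal orders).
Complementary counting: 5040 − 1440 = 3600.

3600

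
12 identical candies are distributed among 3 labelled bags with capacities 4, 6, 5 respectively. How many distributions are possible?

10

By stars and bars, unrestricted non-negative solutions to x_1+…+x_3 = 12 number C(12+2,2) = 91.
Subtract solutions that violate a single cap (substitute x_i' = x_i − (cap_i+1)): x_1 ≥ 5 gives C(9,2) = 36; x_2 ≥ 7 gives C(7,2) = 21; x_3 ≥ 6 gives C(8,2) = 28. Together 85.
Add back pairs where two caps are both exceeded: 1 + 3 + 0 = 4.
By inclusion–exclusion the count is 91 − 85 + 4 = 10.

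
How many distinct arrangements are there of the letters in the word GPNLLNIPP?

GPNLLNIPP has 9 letters with L appearing twice, N appearing twice, and P appearing 3 times.
The number of distinct arrangements is 9!/(3!·2!·2!) = 362880/24 = 15120.

15120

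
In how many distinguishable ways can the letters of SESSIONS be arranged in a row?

The 8 letters of SESSIONS have repeats: S appearing 4 times.
So there are 8! / (4!) = 1680 distinguishable arrangements.

1680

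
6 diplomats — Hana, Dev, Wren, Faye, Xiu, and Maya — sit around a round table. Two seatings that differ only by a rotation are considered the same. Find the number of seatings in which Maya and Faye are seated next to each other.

Glue Maya and Faye into a block (2 internal orders). Seating 5 units around a circle gives (4)! arrangements.
So 2 × (4)! = 2 × 24 = 48.

48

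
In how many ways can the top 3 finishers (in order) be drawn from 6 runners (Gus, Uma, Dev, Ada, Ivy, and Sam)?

This is an ordered selection of 3 from 6: P(6,3).
That gives 6 × 5 × 4 = 120.

120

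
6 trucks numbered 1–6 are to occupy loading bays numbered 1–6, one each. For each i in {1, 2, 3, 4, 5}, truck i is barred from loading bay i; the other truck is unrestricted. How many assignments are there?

309

Let Aᵢ (for 1 ≤ i ≤ 5) be the placements that put truck i in its forbidden loading bay. Any j of these fix j positions, leaving (6−j)! ways to fill the rest, and there are C(5,j) ways to pick which j.
By inclusion–exclusion, the number of valid placements is Σ_{j=0}^{5} (−1)^j C(5,j)·(6−j)!.
Computing: 720 − 600 + 240 − 60 + 10 − 1 = 309.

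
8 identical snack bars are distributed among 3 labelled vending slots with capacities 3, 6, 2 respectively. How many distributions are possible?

9

Ignoring the caps, the number of non-negative solutions to x_1+…+x_3 = 8 is C(10,2) = 45.
Subtract solutions that violate a single cap (substitute x_i' = x_i − (cap_i+1)): x_1 ≥ 4 gives C(6,2) = 15; x_2 ≥ 7 gives C(3,2) = 3; x_3 ≥ 3 gives C(7,2) = 21. Together 39.
Add back pairs where two caps are both exceeded: 0 + 3 + 0 = 3.
By inclusion–exclusion the count is 45 − 39 + 3 = 9.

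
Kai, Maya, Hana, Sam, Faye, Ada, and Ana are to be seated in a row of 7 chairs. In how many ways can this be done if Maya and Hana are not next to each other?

3600

There are 7! = 5040 arrangements in all. If Maya and Hana are adjacent, merging them into one block gives 2·(6)! = 1440 arrangements.
So 5040 − 1440 = 3600 arrangements keep them apart.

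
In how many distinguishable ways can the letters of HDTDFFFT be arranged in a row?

1680

Letter multiplicities in HDTDFFFT: D×2, F×3, H×1, T×2.
Dividing 8! = 40320 by 3!·2!·2! = 24 for the repeated letters gives 1680.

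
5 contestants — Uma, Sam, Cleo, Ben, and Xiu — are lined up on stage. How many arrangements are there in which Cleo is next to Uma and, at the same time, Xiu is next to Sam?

24

Treat {Cleo,Uma} as one block (2 orders) and {Xiu,Sam} as another (2 orders).
That leaves 3 units to arrange: 2 × 2 × 3! = 4 × 6 = 24.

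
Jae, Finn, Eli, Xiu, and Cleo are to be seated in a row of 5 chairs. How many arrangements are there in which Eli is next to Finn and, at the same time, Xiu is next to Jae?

24

Treat {Eli,Finn} as one block (2 orders) and {Xiu,Jae} as another (2 orders).
That leaves 3 units to arrange: 2 × 2 × 3! = 4 × 6 = 24.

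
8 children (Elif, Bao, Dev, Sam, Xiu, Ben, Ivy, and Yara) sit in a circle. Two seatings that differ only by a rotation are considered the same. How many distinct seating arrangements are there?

5040

Around a circle, 8 distinct people have 8!/8 = (7)! = 5040 rotationally distinct seatings.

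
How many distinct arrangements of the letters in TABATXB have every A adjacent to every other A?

Treat the 2 copies of A as a single block. The multiset to arrange is then {AA, B, B, T, T, X}, 6 items in all.
That gives (6)!/(2!·2!) = 180 arrangements.

180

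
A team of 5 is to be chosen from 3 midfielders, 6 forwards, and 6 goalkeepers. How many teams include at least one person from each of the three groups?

1971

Total 5-person selections from all 15: C(15,5) = 3003.
Subtract selections that omit an entire group: no midfielders → C(12,5) = 792; no forwards → C(9,5) = 126; no goalkeepers → C(9,5) = 126.
Add back selections omitting two groups (i.e. drawn from a single group): C(3,5) + C(6,5) + C(6,5) = 12.
By inclusion–exclusion: 3003 − 1044 + 12 = 1971.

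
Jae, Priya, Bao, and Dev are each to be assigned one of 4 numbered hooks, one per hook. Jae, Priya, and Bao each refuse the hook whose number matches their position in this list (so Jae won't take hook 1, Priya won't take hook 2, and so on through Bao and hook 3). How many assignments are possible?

Let Aᵢ (for i ∈ {1, 2, 3}) be the placements that put person i in their forbidden hook. Any j of these fix j positions, leaving (4−j)! ways to fill the rest, and there are C(3,j) ways to pick which j.
By inclusion–exclusion, the number of valid placements is Σ_{j=0}^{3} (−1)^j C(3,j)·(4−j)!.
Computing: 24 − 18 + 6 − 1 = 11.

11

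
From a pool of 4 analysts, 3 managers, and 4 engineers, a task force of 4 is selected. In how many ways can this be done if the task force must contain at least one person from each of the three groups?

192

Unrestricted: C(11,4) = 330 ways to pick any 4 of the 11.
Subtract selections that omit an entire group: no analysts → C(7,4) = 35; no managers → C(8,4) = 70; no engineers → C(7,4) = 35.
Add back selections omitting two groups (i.e. drawn from a single group): C(4,4) + C(3,4) + C(4,4) = 2.
By inclusion–exclusion: 330 − 140 + 2 = 192.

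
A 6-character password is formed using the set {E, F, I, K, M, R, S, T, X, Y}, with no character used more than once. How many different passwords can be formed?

With no repetition, fill the 6 characters in order: 10 choices, then 9, down to 5.
That product is 10 × 9 × 8 × 7 × 6 × 5 = 151200.

151200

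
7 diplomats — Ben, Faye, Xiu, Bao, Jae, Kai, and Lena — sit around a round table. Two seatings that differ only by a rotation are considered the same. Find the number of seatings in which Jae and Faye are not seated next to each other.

All circular seatings of 7 people number (6)! = 720.
Seatings with Jae beside Faye: treat them as a block with 2 internal orders, giving 2 × (5)! = 240.
Subtracting, 720 − 240 = 480.

480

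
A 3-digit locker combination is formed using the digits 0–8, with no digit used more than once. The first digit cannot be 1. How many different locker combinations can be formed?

The first digit has 9−1 = 8 choices (anything except 1).
The remaining 2 digits are filled from the other 8 symbols without repetition: 8 × 7 = 56.
Total: 8 × 56 = 448.

448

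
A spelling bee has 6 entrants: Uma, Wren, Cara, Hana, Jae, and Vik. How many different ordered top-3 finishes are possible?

This is an ordered selection of 3 from 6: P(6,3).
That gives 6 × 5 × 4 = 120.

120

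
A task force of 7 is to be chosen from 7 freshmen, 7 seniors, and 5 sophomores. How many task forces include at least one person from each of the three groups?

45374

Unrestricted: C(19,7) = 50388 ways to pick any 7 of the 19.
Selections missing a whole group: no freshmen → C(12,7) = 792; no seniors → C(12,7) = 792; no sophomores → C(14,7) = 3432.
Add back selections omitting two groups (i.e. drawn from a single group): C(7,7) + C(7,7) + C(5,7) = 2.
By inclusion–exclusion: 50388 − 5016 + 2 = 45374.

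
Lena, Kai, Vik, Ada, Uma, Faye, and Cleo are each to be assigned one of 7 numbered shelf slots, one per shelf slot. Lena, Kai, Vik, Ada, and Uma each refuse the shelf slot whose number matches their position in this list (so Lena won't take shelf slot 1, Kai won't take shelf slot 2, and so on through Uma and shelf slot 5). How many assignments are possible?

Let Aᵢ (for 1 ≤ i ≤ 5) be the placements that put person i in their forbidden shelf slot. Any j of these fix j positions, leaving (7−j)! ways to fill the rest, and there are C(5,j) ways to pick which j.
By inclusion–exclusion, the number of valid placements is Σ_{j=0}^{5} (−1)^j C(5,j)·(7−j)!.
Computing: 5040 − 3600 + 1200 − 240 + 30 − 2 = 2428.

2428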